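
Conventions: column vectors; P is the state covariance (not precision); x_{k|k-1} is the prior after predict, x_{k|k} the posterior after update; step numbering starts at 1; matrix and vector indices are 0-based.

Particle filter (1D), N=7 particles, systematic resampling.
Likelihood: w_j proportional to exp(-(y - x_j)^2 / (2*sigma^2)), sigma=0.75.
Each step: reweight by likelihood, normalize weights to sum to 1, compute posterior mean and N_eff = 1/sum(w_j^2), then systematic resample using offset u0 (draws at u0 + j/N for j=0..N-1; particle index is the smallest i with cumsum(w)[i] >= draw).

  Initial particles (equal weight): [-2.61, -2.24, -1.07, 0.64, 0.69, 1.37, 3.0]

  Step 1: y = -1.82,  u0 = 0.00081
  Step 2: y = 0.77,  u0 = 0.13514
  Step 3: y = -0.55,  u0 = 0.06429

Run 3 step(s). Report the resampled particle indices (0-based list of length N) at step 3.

resampled_idx = [0, 1, 2, 3, 4, 5, 6]

step 1: w=[0.2809, 0.4182, 0.2967, 0.0023, 0.0018, 0.0001, 0.0000]  mean=-1.9848  Neff=2.9249  idx=[0, 0, 1, 1, 1, 2, 2]
step 2: w=[0.0004, 0.0004, 0.0032, 0.0032, 0.0032, 0.4948, 0.4948]  mean=-1.0824  Neff=2.0419  idx=[5, 5, 5, 6, 6, 6, 6]
step 3: w=[0.1429, 0.1429, 0.1429, 0.1429, 0.1429, 0.1429, 0.1429]  mean=-1.0700  Neff=7.0000  idx=[0, 1, 2, 3, 4, 5, 6]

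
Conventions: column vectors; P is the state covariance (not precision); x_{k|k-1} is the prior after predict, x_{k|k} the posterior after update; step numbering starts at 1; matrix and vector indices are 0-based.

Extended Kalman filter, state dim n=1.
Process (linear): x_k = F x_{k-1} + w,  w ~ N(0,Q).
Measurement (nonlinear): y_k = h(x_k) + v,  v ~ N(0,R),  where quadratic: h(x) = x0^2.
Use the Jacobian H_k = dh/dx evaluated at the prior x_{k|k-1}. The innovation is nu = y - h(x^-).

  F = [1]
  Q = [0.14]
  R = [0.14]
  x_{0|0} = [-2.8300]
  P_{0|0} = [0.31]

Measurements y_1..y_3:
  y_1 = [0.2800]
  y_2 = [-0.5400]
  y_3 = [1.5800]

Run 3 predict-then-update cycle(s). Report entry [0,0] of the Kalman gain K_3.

step 1: x^-=[-2.8300]  P^-=[0.4500]  H_jac=[-5.6600]  S=[14.5560]  K=[-0.1750]  nu=[-7.7289]  x^+=[-1.4776]  P^+=[0.0043]
step 2: x^-=[-1.4776]  P^-=[0.1443]  H_jac=[-2.9552]  S=[1.4005]  K=[-0.3046]  nu=[-2.7233]  x^+=[-0.6482]  P^+=[0.0144]
step 3: x^-=[-0.6482]  P^-=[0.1544]  H_jac=[-1.2964]  S=[0.3995]  K=[-0.5011]  nu=[1.1598]  x^+=[-1.2294]  P^+=[0.0541]

K[0,0] = -0.5011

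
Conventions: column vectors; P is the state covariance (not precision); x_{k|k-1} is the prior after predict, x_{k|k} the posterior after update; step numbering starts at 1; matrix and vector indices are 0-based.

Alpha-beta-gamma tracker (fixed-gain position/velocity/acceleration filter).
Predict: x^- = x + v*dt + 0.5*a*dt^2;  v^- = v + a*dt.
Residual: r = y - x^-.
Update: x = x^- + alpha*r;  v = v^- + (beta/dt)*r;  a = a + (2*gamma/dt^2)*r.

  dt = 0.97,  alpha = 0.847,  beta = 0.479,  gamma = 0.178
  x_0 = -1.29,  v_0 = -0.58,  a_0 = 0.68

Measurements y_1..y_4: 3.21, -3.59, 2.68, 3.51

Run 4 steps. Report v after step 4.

step 1: x_pred=-1.5327  r=4.7427  x^+=2.4844  v^+=2.4216  a^+=2.4745
step 2: x_pred=5.9974  r=-9.5874  x^+=-2.1231  v^+=0.0874  a^+=-1.1531
step 3: x_pred=-2.5808  r=5.2608  x^+=1.8751  v^+=1.5668  a^+=0.8374
step 4: x_pred=3.7889  r=-0.2789  x^+=3.5527  v^+=2.2414  a^+=0.7319

v_post = 2.2414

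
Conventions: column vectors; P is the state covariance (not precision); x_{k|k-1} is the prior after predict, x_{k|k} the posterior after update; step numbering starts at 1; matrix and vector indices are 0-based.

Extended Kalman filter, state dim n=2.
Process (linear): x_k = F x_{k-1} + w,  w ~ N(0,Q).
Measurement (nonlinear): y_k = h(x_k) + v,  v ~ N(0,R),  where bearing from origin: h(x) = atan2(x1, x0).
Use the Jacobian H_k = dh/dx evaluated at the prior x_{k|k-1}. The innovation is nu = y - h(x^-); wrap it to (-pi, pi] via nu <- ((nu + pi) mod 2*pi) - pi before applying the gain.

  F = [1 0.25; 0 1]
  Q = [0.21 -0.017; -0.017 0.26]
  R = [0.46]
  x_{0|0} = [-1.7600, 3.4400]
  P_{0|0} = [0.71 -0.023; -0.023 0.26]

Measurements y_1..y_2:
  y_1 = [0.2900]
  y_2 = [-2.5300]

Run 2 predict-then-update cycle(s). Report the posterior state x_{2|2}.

step 1: x^-=[-0.9000, 3.4400]  P^-=[0.9247 0.0250; 0.0250 0.5200]  H_jac=[-0.2721 -0.0712]  S=[0.5321]  K=[-0.4762; -0.0824]  nu=[-1.5367]  x^+=[-0.1682, 3.5666]  P^+=[0.8041 0.0041; 0.0041 0.5164]
step 2: x^-=[0.7235, 3.5666]  P^-=[1.0484 0.1162; 0.1162 0.7764]  H_jac=[-0.2693 0.0546]  S=[0.5349]  K=[-0.5159; 0.0208]  nu=[2.3825]  x^+=[-0.5058, 3.6160]  P^+=[0.9060 0.1220; 0.1220 0.7762]

x_post = [-0.5058, 3.6160]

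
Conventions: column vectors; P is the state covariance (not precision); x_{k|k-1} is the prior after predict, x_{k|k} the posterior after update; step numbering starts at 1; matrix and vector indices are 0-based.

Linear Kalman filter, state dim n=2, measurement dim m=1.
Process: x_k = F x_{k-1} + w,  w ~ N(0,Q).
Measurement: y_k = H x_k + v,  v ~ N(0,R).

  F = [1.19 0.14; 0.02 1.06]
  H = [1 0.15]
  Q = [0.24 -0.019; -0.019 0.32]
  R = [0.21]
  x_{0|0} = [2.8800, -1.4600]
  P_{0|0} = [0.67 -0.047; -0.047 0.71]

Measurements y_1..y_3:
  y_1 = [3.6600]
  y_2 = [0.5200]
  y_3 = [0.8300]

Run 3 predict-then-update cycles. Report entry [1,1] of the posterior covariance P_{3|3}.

P_post[1,1] = 1.8446

step 1: x^-=[3.2228, -1.4900]  P^-=[1.1870 0.0429; 0.0429 1.1160]  S=[1.4350]  K=[0.8317; 0.1465]  nu=[0.6607]  x^+=[3.7723, -1.3932]  P^+=[0.1945 -0.1320; -0.1320 1.0852]
step 2: x^-=[4.2940, -1.4013]  P^-=[0.4927 -0.0202; -0.0202 1.5338]  S=[0.7311]  K=[0.6697; 0.2871]  nu=[-3.5638]  x^+=[1.9073, -2.4243]  P^+=[0.1648 -0.1608; -0.1608 1.4736]
step 3: x^-=[1.9303, -2.5316]  P^-=[0.4486 0.0004; 0.0004 1.9690]  S=[0.7030]  K=[0.6382; 0.4206]  nu=[-0.7205]  x^+=[1.4704, -2.8347]  P^+=[0.1623 -0.1884; -0.1884 1.8446]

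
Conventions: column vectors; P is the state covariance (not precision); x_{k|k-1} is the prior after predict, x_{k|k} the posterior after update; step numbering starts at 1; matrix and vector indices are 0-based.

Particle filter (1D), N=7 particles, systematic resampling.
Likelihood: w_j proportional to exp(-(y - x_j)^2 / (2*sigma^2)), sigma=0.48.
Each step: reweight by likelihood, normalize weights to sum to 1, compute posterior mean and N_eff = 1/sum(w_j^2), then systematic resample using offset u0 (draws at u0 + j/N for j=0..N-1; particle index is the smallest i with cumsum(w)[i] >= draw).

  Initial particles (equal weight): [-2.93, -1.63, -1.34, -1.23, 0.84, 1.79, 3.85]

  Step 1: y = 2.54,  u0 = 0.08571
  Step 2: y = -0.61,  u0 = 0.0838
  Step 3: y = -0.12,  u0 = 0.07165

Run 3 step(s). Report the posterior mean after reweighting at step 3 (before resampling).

post_mean = 1.7900

step 1: w=[0.0000, 0.0000, 0.0000, 0.0000, 0.0059, 0.9189, 0.0752]  mean=1.9393  Neff=1.1763  idx=[5, 5, 5, 5, 5, 5, 6]
step 2: w=[0.1667, 0.1667, 0.1667, 0.1667, 0.1667, 0.1667, 0.0000]  mean=1.7900  Neff=6.0000  idx=[0, 1, 2, 3, 3, 4, 5]
step 3: w=[0.1429, 0.1429, 0.1429, 0.1429, 0.1429, 0.1429, 0.1429]  mean=1.7900  Neff=7.0000  idx=[0, 1, 2, 3, 4, 5, 6]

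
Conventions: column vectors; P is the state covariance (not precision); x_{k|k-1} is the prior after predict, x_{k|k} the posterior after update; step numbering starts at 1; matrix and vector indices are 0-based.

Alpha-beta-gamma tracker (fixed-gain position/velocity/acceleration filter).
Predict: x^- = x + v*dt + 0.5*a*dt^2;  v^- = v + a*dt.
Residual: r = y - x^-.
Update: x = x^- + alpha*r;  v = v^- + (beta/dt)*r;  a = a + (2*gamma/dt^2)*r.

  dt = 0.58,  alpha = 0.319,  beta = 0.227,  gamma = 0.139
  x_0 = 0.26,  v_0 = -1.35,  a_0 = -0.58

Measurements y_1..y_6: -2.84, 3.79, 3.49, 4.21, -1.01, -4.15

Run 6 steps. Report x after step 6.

step 1: x_pred=-0.6206  r=-2.2194  x^+=-1.3286  v^+=-2.5550  a^+=-2.4141
step 2: x_pred=-3.2165  r=7.0065  x^+=-0.9815  v^+=-1.2130  a^+=3.3760
step 3: x_pred=-1.1172  r=4.6072  x^+=0.3525  v^+=2.5482  a^+=7.1834
step 4: x_pred=3.0387  r=1.1713  x^+=3.4124  v^+=7.1730  a^+=8.1513
step 5: x_pred=8.9438  r=-9.9538  x^+=5.7685  v^+=8.0051  a^+=-0.0744
step 6: x_pred=10.3989  r=-14.5489  x^+=5.7578  v^+=2.2677  a^+=-12.0976

x_post = 5.7578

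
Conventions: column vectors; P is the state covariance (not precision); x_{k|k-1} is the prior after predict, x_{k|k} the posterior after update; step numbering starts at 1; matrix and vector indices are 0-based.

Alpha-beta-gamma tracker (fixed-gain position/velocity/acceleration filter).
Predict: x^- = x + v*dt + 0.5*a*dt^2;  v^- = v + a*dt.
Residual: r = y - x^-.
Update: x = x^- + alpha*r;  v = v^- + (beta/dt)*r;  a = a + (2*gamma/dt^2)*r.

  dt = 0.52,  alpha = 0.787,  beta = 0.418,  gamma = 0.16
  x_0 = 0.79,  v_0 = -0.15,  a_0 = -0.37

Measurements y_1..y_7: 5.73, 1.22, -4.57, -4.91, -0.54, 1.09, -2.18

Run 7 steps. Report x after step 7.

x_post = -1.1721

step 1: x_pred=0.6620  r=5.0680  x^+=4.6505  v^+=3.7315  a^+=5.6277
step 2: x_pred=7.3518  r=-6.1318  x^+=2.5261  v^+=1.7289  a^+=-1.6289
step 3: x_pred=3.2049  r=-7.7749  x^+=-2.9140  v^+=-5.3679  a^+=-10.8299
step 4: x_pred=-7.1695  r=2.2595  x^+=-5.3913  v^+=-9.1832  a^+=-8.1560
step 5: x_pred=-11.2692  r=10.7292  x^+=-2.8253  v^+=-4.7997  a^+=4.5413
step 6: x_pred=-4.7072  r=5.7972  x^+=-0.1448  v^+=2.2219  a^+=11.4019
step 7: x_pred=2.5521  r=-4.7321  x^+=-1.1721  v^+=4.3469  a^+=5.8017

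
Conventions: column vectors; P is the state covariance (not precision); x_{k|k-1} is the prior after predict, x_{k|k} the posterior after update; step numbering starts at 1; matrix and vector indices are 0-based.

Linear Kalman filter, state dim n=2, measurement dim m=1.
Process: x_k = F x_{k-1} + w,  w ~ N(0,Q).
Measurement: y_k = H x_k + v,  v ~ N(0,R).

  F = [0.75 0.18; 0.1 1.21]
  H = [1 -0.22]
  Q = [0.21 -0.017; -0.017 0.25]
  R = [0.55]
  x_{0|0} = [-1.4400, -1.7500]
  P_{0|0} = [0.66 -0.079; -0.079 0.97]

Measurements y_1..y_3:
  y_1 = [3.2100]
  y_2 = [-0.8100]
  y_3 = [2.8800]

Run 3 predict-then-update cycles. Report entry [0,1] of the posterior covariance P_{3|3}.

step 1: x^-=[-1.3950, -2.2615]  P^-=[0.5913 0.1707; 0.1707 1.6577]  S=[1.1465]  K=[0.4830; -0.1692]  nu=[4.1075]  x^+=[0.5891, -2.9567]  P^+=[0.3238 0.2644; 0.2644 1.6248]
step 2: x^-=[-0.0904, -3.5186]  P^-=[0.5162 0.6059; 0.6059 2.6961]  S=[0.9301]  K=[0.4117; 0.0137]  nu=[-1.4937]  x^+=[-0.7053, -3.5391]  P^+=[0.3586 0.6006; 0.6006 2.6959]
step 3: x^-=[-1.1660, -4.3528]  P^-=[0.6612 1.1529; 1.1529 4.3461]  S=[0.9143]  K=[0.4458; 0.2153]  nu=[3.0884]  x^+=[0.2107, -3.6880]  P^+=[0.4795 1.0652; 1.0652 4.3037]

P_post[0,1] = 1.0652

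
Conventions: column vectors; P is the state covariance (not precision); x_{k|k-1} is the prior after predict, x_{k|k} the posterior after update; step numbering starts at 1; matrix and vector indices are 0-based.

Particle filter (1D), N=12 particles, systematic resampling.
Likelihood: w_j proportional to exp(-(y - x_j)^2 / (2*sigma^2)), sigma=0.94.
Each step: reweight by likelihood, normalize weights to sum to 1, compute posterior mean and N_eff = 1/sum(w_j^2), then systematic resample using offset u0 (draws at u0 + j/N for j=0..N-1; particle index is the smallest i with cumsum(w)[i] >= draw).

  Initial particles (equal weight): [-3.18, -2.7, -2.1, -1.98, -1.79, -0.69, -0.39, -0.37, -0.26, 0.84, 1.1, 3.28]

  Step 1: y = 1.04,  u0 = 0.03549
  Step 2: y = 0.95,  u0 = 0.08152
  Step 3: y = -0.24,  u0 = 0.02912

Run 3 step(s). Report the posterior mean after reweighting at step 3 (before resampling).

step 1: w=[0.0000, 0.0001, 0.0012, 0.0018, 0.0033, 0.0564, 0.0964, 0.0995, 0.1178, 0.2997, 0.3059, 0.0179]  mean=0.4910  Neff=4.5452  idx=[5, 6, 7, 8, 8, 9, 9, 9, 10, 10, 10, 10]
step 2: w=[0.0249, 0.0413, 0.0426, 0.0499, 0.0499, 0.1134, 0.1134, 0.1134, 0.1128, 0.1128, 0.1128, 0.1128]  mean=0.7070  Neff=10.1433  idx=[2, 4, 5, 6, 6, 7, 8, 9, 9, 10, 11, 11]
step 3: w=[0.1590, 0.1605, 0.0830, 0.0830, 0.0830, 0.0830, 0.0581, 0.0581, 0.0581, 0.0581, 0.0581, 0.0581]  mean=0.5617  Neff=10.1186  idx=[0, 0, 1, 1, 2, 3, 4, 5, 6, 8, 9, 11]

post_mean = 0.5617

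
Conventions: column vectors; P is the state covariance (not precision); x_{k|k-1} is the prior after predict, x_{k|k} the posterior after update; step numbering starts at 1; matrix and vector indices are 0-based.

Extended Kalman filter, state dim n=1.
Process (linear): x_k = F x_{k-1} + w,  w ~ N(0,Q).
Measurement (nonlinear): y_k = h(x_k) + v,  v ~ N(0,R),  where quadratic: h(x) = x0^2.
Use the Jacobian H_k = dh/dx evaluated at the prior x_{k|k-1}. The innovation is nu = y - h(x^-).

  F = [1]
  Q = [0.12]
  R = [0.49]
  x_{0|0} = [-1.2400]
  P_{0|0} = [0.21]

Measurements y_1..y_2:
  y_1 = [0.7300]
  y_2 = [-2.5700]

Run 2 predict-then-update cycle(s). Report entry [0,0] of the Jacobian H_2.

step 1: x^-=[-1.2400]  P^-=[0.3300]  H_jac=[-2.4800]  S=[2.5196]  K=[-0.3248]  nu=[-0.8076]  x^+=[-0.9777]  P^+=[0.0642]
step 2: x^-=[-0.9777]  P^-=[0.1842]  H_jac=[-1.9554]  S=[1.1942]  K=[-0.3016]  nu=[-3.5259]  x^+=[0.0856]  P^+=[0.0756]

H_jac[0,0] = -1.9554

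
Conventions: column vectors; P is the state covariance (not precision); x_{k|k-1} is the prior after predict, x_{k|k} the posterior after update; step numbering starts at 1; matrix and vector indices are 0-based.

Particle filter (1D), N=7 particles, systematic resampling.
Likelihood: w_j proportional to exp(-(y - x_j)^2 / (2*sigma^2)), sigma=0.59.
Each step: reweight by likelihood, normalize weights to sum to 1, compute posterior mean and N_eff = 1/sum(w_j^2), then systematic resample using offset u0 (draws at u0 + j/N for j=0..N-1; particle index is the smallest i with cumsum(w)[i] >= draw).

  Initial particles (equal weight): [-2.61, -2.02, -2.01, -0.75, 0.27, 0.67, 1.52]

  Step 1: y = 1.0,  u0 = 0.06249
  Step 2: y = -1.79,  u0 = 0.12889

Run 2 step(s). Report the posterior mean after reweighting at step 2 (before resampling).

step 1: w=[0.0000, 0.0000, 0.0000, 0.0061, 0.2313, 0.4253, 0.3373]  mean=0.8555  Neff=2.8721  idx=[4, 4, 5, 5, 5, 6, 6]
step 2: w=[0.4497, 0.4497, 0.0335, 0.0335, 0.0335, 0.0000, 0.0000]  mean=0.3103  Neff=2.4519  idx=[0, 0, 0, 1, 1, 1, 4]

post_mean = 0.3103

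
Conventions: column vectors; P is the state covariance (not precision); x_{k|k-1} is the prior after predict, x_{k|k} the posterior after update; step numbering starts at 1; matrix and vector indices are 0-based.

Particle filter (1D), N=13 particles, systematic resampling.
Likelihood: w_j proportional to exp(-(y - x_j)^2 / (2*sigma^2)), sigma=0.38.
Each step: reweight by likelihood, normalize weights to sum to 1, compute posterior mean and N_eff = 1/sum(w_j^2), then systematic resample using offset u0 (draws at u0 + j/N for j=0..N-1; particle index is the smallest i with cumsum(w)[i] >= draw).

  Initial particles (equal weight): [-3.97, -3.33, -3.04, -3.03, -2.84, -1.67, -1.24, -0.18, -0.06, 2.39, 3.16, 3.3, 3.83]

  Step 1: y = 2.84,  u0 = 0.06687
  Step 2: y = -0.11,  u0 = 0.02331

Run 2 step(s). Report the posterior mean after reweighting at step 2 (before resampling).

post_mean = 2.3900

step 1: w=[0.0000, 0.0000, 0.0000, 0.0000, 0.0000, 0.0000, 0.0000, 0.0000, 0.0000, 0.2898, 0.4098, 0.2808, 0.0196]  mean=2.9893  Neff=3.0198  idx=[9, 9, 9, 10, 10, 10, 10, 10, 10, 11, 11, 11, 12]
step 2: w=[0.3333, 0.3333, 0.3333, 0.0000, 0.0000, 0.0000, 0.0000, 0.0000, 0.0000, 0.0000, 0.0000, 0.0000, 0.0000]  mean=2.3900  Neff=3.0000  idx=[0, 0, 0, 0, 0, 1, 1, 1, 1, 2, 2, 2, 2]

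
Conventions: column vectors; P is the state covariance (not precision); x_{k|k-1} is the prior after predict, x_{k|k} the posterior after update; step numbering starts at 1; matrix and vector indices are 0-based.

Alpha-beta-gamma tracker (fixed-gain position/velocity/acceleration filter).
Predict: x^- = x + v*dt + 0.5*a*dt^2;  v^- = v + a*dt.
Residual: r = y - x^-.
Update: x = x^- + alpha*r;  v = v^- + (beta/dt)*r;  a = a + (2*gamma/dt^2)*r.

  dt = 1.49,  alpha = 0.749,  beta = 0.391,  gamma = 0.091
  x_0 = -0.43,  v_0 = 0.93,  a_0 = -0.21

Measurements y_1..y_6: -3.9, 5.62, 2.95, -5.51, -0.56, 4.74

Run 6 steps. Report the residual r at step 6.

resid = 9.2275

step 1: x_pred=0.7226  r=-4.6226  x^+=-2.7397  v^+=-0.5959  a^+=-0.5890
step 2: x_pred=-4.2814  r=9.9014  x^+=3.1347  v^+=1.1248  a^+=0.2228
step 3: x_pred=5.0580  r=-2.1080  x^+=3.4791  v^+=0.9036  a^+=0.0499
step 4: x_pred=4.8808  r=-10.3908  x^+=-2.9019  v^+=-1.7488  a^+=-0.8019
step 5: x_pred=-6.3977  r=5.8377  x^+=-2.0253  v^+=-1.4117  a^+=-0.3233
step 6: x_pred=-4.4875  r=9.2275  x^+=2.4239  v^+=0.5281  a^+=0.4331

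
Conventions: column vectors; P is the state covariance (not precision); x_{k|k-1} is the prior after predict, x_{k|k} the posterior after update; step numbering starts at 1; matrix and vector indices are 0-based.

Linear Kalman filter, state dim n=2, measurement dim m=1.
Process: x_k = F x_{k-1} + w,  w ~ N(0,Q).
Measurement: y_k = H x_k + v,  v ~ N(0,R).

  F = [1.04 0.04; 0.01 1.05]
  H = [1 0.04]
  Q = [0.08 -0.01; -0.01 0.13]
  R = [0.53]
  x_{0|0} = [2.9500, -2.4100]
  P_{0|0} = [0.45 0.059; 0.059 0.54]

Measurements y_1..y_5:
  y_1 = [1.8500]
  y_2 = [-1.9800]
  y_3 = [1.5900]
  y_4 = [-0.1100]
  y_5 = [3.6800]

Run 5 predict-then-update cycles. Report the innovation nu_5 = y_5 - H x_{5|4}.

step 1: x^-=[2.9716, -2.5010]  P^-=[0.5725 0.0818; 0.0818 0.7266]  S=[1.1102]  K=[0.5186; 0.0999]  nu=[-1.0216]  x^+=[2.4418, -2.6030]  P^+=[0.2739 0.0243; 0.0243 0.7156]
step 2: x^-=[2.4354, -2.7088]  P^-=[0.3794 0.0495; 0.0495 0.9194]  S=[0.9148]  K=[0.4169; 0.0943]  nu=[-4.3070]  x^+=[0.6398, -3.1147]  P^+=[0.2204 0.0135; 0.0135 0.9113]
step 3: x^-=[0.5408, -3.2641]  P^-=[0.3210 0.0453; 0.0453 1.1350]  S=[0.8564]  K=[0.3769; 0.1059]  nu=[1.1798]  x^+=[0.9855, -3.1391]  P^+=[0.1993 0.0111; 0.0111 1.1254]
step 4: x^-=[0.8993, -3.2862]  P^-=[0.2983 0.0515; 0.0515 1.3710]  S=[0.8346]  K=[0.3599; 0.1274]  nu=[-0.8779]  x^+=[0.5834, -3.3981]  P^+=[0.1902 0.0132; 0.0132 1.3575]
step 5: x^-=[0.4708, -3.5621]  P^-=[0.2890 0.0634; 0.0634 1.6269]  S=[0.8267]  K=[0.3527; 0.1555]  nu=[3.3517]  x^+=[1.6528, -3.0411]  P^+=[0.1862 0.0181; 0.0181 1.6069]

innov = [3.3517]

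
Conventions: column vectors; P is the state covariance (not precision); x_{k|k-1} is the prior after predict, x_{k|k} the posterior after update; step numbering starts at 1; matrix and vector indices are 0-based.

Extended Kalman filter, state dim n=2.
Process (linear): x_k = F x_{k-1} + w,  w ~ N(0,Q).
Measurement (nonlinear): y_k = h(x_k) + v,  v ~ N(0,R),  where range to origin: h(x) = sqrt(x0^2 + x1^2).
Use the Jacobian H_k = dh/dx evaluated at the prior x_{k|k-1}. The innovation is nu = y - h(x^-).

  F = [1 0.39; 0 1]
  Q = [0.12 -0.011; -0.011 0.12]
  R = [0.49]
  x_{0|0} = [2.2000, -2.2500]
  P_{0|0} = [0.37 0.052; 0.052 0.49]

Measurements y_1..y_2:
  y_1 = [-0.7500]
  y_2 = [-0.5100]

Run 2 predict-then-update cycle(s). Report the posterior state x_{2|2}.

step 1: x^-=[1.3225, -2.2500]  P^-=[0.6051 0.2321; 0.2321 0.6100]  H_jac=[0.5067 -0.8621]  S=[0.8960]  K=[0.1189; -0.4557]  nu=[-3.3599]  x^+=[0.9230, -0.7189]  P^+=[0.5924 0.2806; 0.2806 0.4240]
step 2: x^-=[0.6427, -0.7189]  P^-=[0.9958 0.4350; 0.4350 0.5440]  H_jac=[0.6664 -0.7456]  S=[0.8024]  K=[0.4229; -0.1441]  nu=[-1.4743]  x^+=[0.0191, -0.5064]  P^+=[0.8523 0.4839; 0.4839 0.5273]

x_post = [0.0191, -0.5064]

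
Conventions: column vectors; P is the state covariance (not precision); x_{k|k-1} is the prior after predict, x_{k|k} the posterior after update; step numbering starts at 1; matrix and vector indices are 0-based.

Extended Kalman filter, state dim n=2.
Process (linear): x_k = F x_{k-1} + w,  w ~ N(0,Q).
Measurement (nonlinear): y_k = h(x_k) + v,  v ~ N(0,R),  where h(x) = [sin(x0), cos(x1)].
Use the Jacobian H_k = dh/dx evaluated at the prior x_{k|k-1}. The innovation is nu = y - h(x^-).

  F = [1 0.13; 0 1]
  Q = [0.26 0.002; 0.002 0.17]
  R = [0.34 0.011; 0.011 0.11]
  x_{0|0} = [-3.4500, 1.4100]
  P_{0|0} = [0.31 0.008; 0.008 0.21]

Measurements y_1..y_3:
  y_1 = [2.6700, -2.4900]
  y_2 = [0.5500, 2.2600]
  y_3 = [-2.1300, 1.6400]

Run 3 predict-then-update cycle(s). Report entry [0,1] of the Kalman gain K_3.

step 1: x^-=[-3.2667, 1.4100]  P^-=[0.5756 0.0373; 0.0373 0.3800]  H_jac=[-0.9922 0.0000; 0.0000 -0.9871]  S=[0.9067 0.0475; 0.0475 0.4803]  K=[-0.6292 -0.0144; 0.0001 -0.7810]  nu=[2.5452, -2.6501]  x^+=[-4.8299, 3.4802]  P^+=[0.2158 0.0086; 0.0086 0.0870]
step 2: x^-=[-4.3775, 3.4802]  P^-=[0.4795 0.0219; 0.0219 0.2570]  H_jac=[-0.3287 0.0000; 0.0000 0.3321]  S=[0.3918 0.0086; 0.0086 0.1384]  K=[-0.4039 0.0778; -0.0320 0.6190]  nu=[-0.3944, 3.2032]  x^+=[-3.9690, 5.4757]  P^+=[0.4153 0.0124; 0.0124 0.2040]
step 3: x^-=[-3.2572, 5.4757]  P^-=[0.6819 0.0409; 0.0409 0.3740]  H_jac=[-0.9933 0.0000; 0.0000 0.7225]  S=[1.0128 -0.0183; -0.0183 0.3052]  K=[-0.6677 0.0567; -0.0241 0.8838]  nu=[-2.2454, 0.9486]  x^+=[-1.7041, 6.3683]  P^+=[0.2279 -0.0015; -0.0015 0.1342]

K[0,1] = 0.0567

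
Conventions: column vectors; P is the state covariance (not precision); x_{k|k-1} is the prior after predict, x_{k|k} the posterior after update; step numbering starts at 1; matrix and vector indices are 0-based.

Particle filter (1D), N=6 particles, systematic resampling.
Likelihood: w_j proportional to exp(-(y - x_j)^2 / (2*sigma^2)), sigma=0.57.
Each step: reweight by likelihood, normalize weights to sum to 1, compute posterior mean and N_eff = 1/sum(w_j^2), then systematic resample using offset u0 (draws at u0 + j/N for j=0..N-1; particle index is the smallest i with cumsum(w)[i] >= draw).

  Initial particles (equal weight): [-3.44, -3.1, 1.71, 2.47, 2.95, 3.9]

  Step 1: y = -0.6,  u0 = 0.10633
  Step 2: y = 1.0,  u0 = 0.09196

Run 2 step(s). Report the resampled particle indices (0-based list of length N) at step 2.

resampled_idx = [1, 2, 3, 3, 4, 5]

step 1: w=[0.0119, 0.1942, 0.7925, 0.0015, 0.0000, 0.0000]  mean=0.7160  Neff=1.5018  idx=[1, 2, 2, 2, 2, 2]
step 2: w=[0.0000, 0.2000, 0.2000, 0.2000, 0.2000, 0.2000]  mean=1.7100  Neff=5.0000  idx=[1, 2, 3, 3, 4, 5]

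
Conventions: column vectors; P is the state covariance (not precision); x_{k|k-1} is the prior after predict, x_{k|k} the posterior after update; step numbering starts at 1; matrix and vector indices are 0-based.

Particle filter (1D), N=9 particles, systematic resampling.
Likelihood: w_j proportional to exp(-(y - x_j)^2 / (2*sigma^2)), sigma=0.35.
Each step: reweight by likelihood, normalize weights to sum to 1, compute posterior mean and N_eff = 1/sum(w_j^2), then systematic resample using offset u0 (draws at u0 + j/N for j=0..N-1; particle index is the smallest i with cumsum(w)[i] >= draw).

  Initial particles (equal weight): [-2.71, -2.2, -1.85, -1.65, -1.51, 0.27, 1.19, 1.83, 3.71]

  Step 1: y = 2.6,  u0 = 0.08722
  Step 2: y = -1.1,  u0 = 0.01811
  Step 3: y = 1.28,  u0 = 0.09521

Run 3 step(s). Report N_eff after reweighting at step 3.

step 1: w=[0.0000, 0.0000, 0.0000, 0.0000, 0.0000, 0.0000, 0.0031, 0.9285, 0.0683]  mean=1.9565  Neff=1.1536  idx=[7, 7, 7, 7, 7, 7, 7, 7, 8]
step 2: w=[0.1250, 0.1250, 0.1250, 0.1250, 0.1250, 0.1250, 0.1250, 0.1250, 0.0000]  mean=1.8300  Neff=8.0000  idx=[0, 1, 1, 2, 3, 4, 5, 6, 7]
step 3: w=[0.1111, 0.1111, 0.1111, 0.1111, 0.1111, 0.1111, 0.1111, 0.1111, 0.1111]  mean=1.8300  Neff=9.0000  idx=[0, 1, 2, 3, 4, 5, 6, 7, 8]

N_eff = 9.0000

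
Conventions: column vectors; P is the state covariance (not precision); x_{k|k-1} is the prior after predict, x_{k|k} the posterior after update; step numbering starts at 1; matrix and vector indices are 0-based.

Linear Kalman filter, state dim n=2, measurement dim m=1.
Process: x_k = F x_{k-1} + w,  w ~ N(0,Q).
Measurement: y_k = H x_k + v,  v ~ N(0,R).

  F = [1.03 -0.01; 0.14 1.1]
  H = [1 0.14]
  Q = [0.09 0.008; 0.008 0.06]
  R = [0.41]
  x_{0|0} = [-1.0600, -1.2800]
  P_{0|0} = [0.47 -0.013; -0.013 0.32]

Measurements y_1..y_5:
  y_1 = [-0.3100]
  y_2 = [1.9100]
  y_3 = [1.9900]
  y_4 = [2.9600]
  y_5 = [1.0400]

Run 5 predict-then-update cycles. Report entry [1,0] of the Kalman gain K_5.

step 1: x^-=[-1.0790, -1.5564]  P^-=[0.5889 0.0575; 0.0575 0.4524]  S=[1.0239]  K=[0.5830; 0.1181]  nu=[0.9869]  x^+=[-0.5036, -1.4399]  P^+=[0.2409 -0.0129; -0.0129 0.4381]
step 2: x^-=[-0.5043, -1.6544]  P^-=[0.3458 0.0233; 0.0233 0.5909]  S=[0.7739]  K=[0.4511; 0.1370]  nu=[2.6459]  x^+=[0.6892, -1.2920]  P^+=[0.1884 -0.0245; -0.0245 0.5764]
step 3: x^-=[0.7228, -1.3247]  P^-=[0.2904 0.0011; 0.0011 0.7535]  S=[0.7155]  K=[0.4061; 0.1489]  nu=[1.4527]  x^+=[1.3127, -1.1084]  P^+=[0.1724 -0.0422; -0.0422 0.7377]
step 4: x^-=[1.3632, -1.0354]  P^-=[0.2739 -0.0230; -0.0230 0.9430]  S=[0.6959]  K=[0.3889; 0.1566]  nu=[1.7418]  x^+=[2.0406, -0.7626]  P^+=[0.1686 -0.0654; -0.0654 0.9259]
step 5: x^-=[2.1094, -0.5532]  P^-=[0.2703 -0.0519; -0.0519 1.1635]  S=[0.6886]  K=[0.3820; 0.1612]  nu=[-0.9920]  x^+=[1.7305, -0.7131]  P^+=[0.1698 -0.0943; -0.0943 1.1456]

K[1,0] = 0.1612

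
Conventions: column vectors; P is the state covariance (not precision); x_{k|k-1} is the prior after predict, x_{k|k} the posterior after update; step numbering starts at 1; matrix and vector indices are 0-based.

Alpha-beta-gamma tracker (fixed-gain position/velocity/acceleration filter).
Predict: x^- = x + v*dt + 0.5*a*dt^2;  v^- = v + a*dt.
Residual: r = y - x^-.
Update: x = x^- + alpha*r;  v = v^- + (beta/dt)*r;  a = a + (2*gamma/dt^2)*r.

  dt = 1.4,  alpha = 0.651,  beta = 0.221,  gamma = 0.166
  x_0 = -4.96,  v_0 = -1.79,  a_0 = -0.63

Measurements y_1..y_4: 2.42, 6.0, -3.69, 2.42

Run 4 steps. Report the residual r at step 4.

step 1: x_pred=-8.0834  r=10.5034  x^+=-1.2457  v^+=-1.0140  a^+=1.1491
step 2: x_pred=-1.5391  r=7.5391  x^+=3.3689  v^+=1.7849  a^+=2.4262
step 3: x_pred=8.2454  r=-11.9354  x^+=0.4755  v^+=3.2975  a^+=0.4045
step 4: x_pred=5.4883  r=-3.0683  x^+=3.4908  v^+=3.3794  a^+=-0.1153

resid = -3.0683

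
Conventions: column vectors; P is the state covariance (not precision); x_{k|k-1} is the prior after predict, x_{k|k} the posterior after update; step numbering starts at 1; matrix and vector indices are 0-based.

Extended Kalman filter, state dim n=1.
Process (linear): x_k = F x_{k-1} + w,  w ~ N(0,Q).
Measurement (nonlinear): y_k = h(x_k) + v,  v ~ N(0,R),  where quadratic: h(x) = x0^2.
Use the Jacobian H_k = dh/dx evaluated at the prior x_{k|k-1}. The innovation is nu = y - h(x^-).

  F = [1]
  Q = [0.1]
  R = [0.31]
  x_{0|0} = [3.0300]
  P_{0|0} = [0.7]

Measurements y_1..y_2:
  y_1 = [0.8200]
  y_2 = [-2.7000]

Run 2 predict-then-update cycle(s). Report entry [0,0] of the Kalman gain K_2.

K[0,0] = 0.2387

step 1: x^-=[3.0300]  P^-=[0.8000]  H_jac=[6.0600]  S=[29.6889]  K=[0.1633]  nu=[-8.3609]  x^+=[1.6647]  P^+=[0.0084]
step 2: x^-=[1.6647]  P^-=[0.1084]  H_jac=[3.3294]  S=[1.5111]  K=[0.2387]  nu=[-5.4713]  x^+=[0.3585]  P^+=[0.0222]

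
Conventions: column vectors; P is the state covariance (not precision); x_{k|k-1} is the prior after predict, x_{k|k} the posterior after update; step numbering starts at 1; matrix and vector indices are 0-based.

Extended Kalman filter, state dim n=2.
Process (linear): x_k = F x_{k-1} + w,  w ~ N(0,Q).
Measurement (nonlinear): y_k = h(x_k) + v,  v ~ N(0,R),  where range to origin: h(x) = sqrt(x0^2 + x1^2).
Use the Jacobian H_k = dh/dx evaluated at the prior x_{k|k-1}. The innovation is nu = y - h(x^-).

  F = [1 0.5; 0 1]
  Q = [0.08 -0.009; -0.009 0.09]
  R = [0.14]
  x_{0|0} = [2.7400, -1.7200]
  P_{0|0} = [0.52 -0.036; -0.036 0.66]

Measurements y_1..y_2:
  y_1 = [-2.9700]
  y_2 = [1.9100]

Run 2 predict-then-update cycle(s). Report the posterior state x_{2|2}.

step 1: x^-=[1.8800, -1.7200]  P^-=[0.7290 0.2850; 0.2850 0.7500]  H_jac=[0.7378 -0.6750]  S=[0.5947]  K=[0.5809; -0.4977]  nu=[-5.5181]  x^+=[-1.3257, 1.0264]  P^+=[0.5283 0.4570; 0.4570 0.6027]
step 2: x^-=[-0.8125, 1.0264]  P^-=[1.2159 0.7493; 0.7493 0.6927]  H_jac=[-0.6207 0.7841]  S=[0.3050]  K=[-0.5481; 0.2560]  nu=[0.6009]  x^+=[-1.1419, 1.1803]  P^+=[1.1243 0.7921; 0.7921 0.6727]

x_post = [-1.1419, 1.1803]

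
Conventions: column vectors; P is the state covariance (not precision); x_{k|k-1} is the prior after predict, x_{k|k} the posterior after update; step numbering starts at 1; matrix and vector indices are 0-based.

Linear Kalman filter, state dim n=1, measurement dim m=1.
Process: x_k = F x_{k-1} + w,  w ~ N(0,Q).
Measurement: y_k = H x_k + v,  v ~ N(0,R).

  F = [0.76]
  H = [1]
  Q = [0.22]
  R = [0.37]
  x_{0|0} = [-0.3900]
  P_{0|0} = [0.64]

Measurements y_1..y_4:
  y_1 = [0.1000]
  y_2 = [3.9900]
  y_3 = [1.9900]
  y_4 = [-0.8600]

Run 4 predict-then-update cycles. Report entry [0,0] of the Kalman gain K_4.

K[0,0] = 0.4636

step 1: x^-=[-0.2964]  P^-=[0.5897]  S=[0.9597]  K=[0.6144]  nu=[0.3964]  x^+=[-0.0528]  P^+=[0.2273]
step 2: x^-=[-0.0402]  P^-=[0.3513]  S=[0.7213]  K=[0.4870]  nu=[4.0302]  x^+=[1.9227]  P^+=[0.1802]
step 3: x^-=[1.4613]  P^-=[0.3241]  S=[0.6941]  K=[0.4669]  nu=[0.5287]  x^+=[1.7081]  P^+=[0.1728]
step 4: x^-=[1.2982]  P^-=[0.3198]  S=[0.6898]  K=[0.4636]  nu=[-2.1582]  x^+=[0.2976]  P^+=[0.1715]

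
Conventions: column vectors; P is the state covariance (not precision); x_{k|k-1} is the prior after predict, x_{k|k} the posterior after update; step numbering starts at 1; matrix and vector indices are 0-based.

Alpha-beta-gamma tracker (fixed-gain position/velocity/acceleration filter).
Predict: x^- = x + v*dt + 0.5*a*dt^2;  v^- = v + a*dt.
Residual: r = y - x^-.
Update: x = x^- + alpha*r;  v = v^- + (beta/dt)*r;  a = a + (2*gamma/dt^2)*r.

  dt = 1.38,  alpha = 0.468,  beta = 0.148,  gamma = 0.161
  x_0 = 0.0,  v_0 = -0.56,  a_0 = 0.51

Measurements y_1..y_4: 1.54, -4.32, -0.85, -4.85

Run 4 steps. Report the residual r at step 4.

step 1: x_pred=-0.2872  r=1.8272  x^+=0.5679  v^+=0.3398  a^+=0.8189
step 2: x_pred=1.8166  r=-6.1366  x^+=-1.0553  v^+=0.8118  a^+=-0.2186
step 3: x_pred=-0.1433  r=-0.7067  x^+=-0.4740  v^+=0.4342  a^+=-0.3381
step 4: x_pred=-0.1967  r=-4.6533  x^+=-2.3745  v^+=-0.5314  a^+=-1.1249

resid = -4.6533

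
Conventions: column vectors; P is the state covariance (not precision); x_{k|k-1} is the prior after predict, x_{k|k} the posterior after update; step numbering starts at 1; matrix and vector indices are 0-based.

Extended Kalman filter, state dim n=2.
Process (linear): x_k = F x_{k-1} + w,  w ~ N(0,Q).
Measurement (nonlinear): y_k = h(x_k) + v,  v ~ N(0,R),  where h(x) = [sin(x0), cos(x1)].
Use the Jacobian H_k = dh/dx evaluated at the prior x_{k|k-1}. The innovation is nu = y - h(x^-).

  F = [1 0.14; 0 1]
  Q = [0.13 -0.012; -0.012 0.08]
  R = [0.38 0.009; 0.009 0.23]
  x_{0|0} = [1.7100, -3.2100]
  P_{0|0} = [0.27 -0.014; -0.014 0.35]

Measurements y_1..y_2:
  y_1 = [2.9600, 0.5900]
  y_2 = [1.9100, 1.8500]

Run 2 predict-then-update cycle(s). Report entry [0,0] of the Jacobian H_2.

H_jac[0,0] = 0.2165

step 1: x^-=[1.2606, -3.2100]  P^-=[0.4029 0.0230; 0.0230 0.4300]  H_jac=[0.3052 0.0000; 0.0000 -0.0684]  S=[0.4175 0.0085; 0.0085 0.2320]  K=[0.2949 -0.0176; 0.0194 -0.1274]  nu=[2.0077, 1.5877]  x^+=[1.8248, -3.3733]  P^+=[0.3666 0.0204; 0.0204 0.4261]
step 2: x^-=[1.3525, -3.3733]  P^-=[0.5107 0.0681; 0.0681 0.5061]  H_jac=[0.2165 0.0000; 0.0000 -0.2296]  S=[0.4039 0.0056; 0.0056 0.2567]  K=[0.2747 -0.0669; 0.0428 -0.4537]  nu=[0.9337, 2.8233]  x^+=[1.4201, -4.6143]  P^+=[0.4793 0.0562; 0.0562 0.4528]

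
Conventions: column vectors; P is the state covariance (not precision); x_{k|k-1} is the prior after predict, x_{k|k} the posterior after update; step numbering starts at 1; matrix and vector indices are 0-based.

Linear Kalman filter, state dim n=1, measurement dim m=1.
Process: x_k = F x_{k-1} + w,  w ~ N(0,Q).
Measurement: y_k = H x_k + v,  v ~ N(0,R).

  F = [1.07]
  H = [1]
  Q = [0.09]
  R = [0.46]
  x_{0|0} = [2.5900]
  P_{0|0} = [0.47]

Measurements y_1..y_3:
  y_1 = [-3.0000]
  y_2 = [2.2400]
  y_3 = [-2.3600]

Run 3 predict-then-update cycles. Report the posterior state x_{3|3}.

x_post = [-0.5499]

step 1: x^-=[2.7713]  P^-=[0.6281]  S=[1.0881]  K=[0.5772]  nu=[-5.7713]  x^+=[-0.5602]  P^+=[0.2655]
step 2: x^-=[-0.5994]  P^-=[0.3940]  S=[0.8540]  K=[0.4614]  nu=[2.8394]  x^+=[0.7106]  P^+=[0.2122]
step 3: x^-=[0.7604]  P^-=[0.3330]  S=[0.7930]  K=[0.4199]  nu=[-3.1204]  x^+=[-0.5499]  P^+=[0.1932]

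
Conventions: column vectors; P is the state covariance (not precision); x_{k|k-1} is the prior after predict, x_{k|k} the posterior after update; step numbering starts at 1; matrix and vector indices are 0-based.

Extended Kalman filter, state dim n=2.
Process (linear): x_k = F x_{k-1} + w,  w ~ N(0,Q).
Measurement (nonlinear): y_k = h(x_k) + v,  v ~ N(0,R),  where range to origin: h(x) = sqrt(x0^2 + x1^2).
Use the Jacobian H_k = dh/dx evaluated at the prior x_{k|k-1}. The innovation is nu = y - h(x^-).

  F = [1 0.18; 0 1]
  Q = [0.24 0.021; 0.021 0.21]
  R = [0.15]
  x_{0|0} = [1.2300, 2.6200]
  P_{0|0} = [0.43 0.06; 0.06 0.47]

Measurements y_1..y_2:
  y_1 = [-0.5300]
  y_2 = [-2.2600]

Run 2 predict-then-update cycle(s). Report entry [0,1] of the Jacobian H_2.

step 1: x^-=[1.7016, 2.6200]  P^-=[0.7068 0.1656; 0.1656 0.6800]  H_jac=[0.5447 0.8386]  S=[0.9892]  K=[0.5296; 0.6677]  nu=[-3.6541]  x^+=[-0.2335, 0.1803]  P^+=[0.4294 -0.1842; -0.1842 0.2390]
step 2: x^-=[-0.2010, 0.1803]  P^-=[0.6108 -0.1201; -0.1201 0.4490]  H_jac=[-0.7444 0.6678]  S=[0.8081]  K=[-0.6619; 0.4817]  nu=[-2.5300]  x^+=[1.4737, -1.0384]  P^+=[0.2568 0.1375; 0.1375 0.2615]

H_jac[0,1] = 0.6678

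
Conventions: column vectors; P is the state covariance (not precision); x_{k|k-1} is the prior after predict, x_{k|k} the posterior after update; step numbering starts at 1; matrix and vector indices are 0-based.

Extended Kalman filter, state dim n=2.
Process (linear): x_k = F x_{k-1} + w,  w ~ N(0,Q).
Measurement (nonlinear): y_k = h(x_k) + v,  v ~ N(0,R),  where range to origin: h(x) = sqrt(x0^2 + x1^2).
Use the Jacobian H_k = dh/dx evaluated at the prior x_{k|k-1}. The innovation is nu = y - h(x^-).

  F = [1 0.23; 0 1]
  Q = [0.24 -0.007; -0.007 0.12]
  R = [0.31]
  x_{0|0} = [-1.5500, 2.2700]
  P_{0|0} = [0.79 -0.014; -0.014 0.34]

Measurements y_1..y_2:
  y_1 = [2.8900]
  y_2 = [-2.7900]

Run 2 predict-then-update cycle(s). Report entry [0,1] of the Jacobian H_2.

H_jac[0,1] = 0.9674

step 1: x^-=[-1.0279, 2.2700]  P^-=[1.0415 0.0572; 0.0572 0.4600]  H_jac=[-0.4125 0.9110]  S=[0.8260]  K=[-0.4571; 0.4788]  nu=[0.3981]  x^+=[-1.2099, 2.4606]  P^+=[0.8690 0.2379; 0.2379 0.2707]
step 2: x^-=[-0.6439, 2.4606]  P^-=[1.2328 0.2932; 0.2932 0.3907]  H_jac=[-0.2532 0.9674]  S=[0.6110]  K=[-0.0466; 0.4971]  nu=[-5.3335]  x^+=[-0.3956, -0.1905]  P^+=[1.2314 0.3073; 0.3073 0.2397]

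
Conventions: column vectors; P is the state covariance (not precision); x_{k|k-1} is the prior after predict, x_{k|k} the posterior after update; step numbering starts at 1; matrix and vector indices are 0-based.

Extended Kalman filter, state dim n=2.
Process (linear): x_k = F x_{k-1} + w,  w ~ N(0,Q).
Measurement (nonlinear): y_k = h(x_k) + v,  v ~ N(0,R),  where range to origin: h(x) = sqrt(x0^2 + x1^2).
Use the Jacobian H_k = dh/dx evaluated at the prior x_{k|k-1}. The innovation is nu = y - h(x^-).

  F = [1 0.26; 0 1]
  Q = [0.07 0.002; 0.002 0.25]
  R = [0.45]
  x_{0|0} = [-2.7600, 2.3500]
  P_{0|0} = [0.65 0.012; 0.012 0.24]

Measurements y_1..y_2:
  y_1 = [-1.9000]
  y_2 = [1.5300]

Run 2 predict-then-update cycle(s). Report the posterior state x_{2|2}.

step 1: x^-=[-2.1490, 2.3500]  P^-=[0.7425 0.0764; 0.0764 0.4900]  H_jac=[-0.6748 0.7380]  S=[0.9789]  K=[-0.4543; 0.3167]  nu=[-5.0844]  x^+=[0.1607, 0.7396]  P^+=[0.5405 0.2172; 0.2172 0.3918]
step 2: x^-=[0.3530, 0.7396]  P^-=[0.7499 0.3211; 0.3211 0.6418]  H_jac=[0.4307 0.9025]  S=[1.3615]  K=[0.4501; 0.5270]  nu=[0.7105]  x^+=[0.6727, 1.1140]  P^+=[0.4741 -0.0018; -0.0018 0.2637]

x_post = [0.6727, 1.1140]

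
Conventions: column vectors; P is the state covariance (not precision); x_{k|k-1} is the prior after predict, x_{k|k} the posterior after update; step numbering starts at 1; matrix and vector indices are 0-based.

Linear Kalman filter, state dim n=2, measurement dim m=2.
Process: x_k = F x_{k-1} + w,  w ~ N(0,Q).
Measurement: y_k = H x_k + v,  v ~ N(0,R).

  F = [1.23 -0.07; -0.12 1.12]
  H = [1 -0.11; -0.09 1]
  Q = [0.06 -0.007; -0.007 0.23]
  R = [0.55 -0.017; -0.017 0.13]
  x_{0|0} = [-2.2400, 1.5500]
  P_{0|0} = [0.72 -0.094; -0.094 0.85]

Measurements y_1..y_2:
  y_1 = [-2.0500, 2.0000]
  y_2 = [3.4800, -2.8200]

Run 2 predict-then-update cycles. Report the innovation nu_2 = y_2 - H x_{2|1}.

step 1: x^-=[-2.8637, 2.0048]  P^-=[1.1696 -0.3102; -0.3102 1.3319]  S=[1.8040 -0.5820; -0.5820 1.5272]  K=[0.6608 -0.0202; 0.0389 0.9052]  nu=[1.0342, -0.2625]  x^+=[-2.1750, 1.8074]  P^+=[0.3659 0.0191; 0.0191 0.1187]
step 2: x^-=[-2.8018, 2.2853]  P^-=[0.6108 -0.0439; -0.0439 0.3791]  S=[1.1750 -0.1580; -0.1580 0.5219]  K=[0.5196 -0.0321; 0.0269 0.7420]  nu=[6.5332, -5.3574]  x^+=[0.7649, -1.5141]  P^+=[0.2877 0.0129; 0.0129 0.0972]

innov = [6.5332, -5.3574]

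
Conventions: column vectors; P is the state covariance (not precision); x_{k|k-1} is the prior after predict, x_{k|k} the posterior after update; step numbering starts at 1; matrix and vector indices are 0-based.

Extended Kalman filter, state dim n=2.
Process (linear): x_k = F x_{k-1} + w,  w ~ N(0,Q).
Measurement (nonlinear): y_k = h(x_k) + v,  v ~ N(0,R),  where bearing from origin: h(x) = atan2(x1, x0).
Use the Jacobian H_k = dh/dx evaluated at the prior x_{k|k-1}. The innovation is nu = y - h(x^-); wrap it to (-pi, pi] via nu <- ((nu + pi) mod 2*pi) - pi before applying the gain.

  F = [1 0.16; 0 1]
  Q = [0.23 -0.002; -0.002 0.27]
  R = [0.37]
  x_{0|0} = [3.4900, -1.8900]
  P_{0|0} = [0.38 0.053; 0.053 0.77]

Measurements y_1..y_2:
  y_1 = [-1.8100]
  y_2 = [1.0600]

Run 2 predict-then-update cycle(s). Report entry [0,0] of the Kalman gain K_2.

K[0,0] = 0.4917

step 1: x^-=[3.1876, -1.8900]  P^-=[0.6467 0.1742; 0.1742 1.0400]  H_jac=[0.1376 0.2321]  S=[0.4494]  K=[0.2880; 0.5905]  nu=[-1.2748]  x^+=[2.8204, -2.6428]  P^+=[0.6094 0.0978; 0.0978 0.8833]
step 2: x^-=[2.3976, -2.6428]  P^-=[0.8933 0.2371; 0.2371 1.1533]  H_jac=[0.2076 0.1883]  S=[0.4679]  K=[0.4917; 0.5693]  nu=[1.8940]  x^+=[3.3288, -1.5645]  P^+=[0.7802 0.1061; 0.1061 1.0016]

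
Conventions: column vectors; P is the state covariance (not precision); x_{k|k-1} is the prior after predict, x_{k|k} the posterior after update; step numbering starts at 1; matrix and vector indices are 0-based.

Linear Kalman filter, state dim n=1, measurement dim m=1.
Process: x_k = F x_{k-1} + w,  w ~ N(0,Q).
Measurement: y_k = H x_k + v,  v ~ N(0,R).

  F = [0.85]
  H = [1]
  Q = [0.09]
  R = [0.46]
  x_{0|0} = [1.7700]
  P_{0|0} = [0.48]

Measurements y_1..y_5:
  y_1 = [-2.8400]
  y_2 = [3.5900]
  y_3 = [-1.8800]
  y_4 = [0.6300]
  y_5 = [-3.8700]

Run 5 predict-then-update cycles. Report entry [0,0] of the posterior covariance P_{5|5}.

P_post[0,0] = 0.1336

step 1: x^-=[1.5045]  P^-=[0.4368]  S=[0.8968]  K=[0.4871]  nu=[-4.3445]  x^+=[-0.6116]  P^+=[0.2240]
step 2: x^-=[-0.5198]  P^-=[0.2519]  S=[0.7119]  K=[0.3538]  nu=[4.1098]  x^+=[0.9343]  P^+=[0.1628]
step 3: x^-=[0.7942]  P^-=[0.2076]  S=[0.6676]  K=[0.3110]  nu=[-2.6742]  x^+=[-0.0374]  P^+=[0.1430]
step 4: x^-=[-0.0318]  P^-=[0.1933]  S=[0.6533]  K=[0.2959]  nu=[0.6618]  x^+=[0.1641]  P^+=[0.1361]
step 5: x^-=[0.1395]  P^-=[0.1884]  S=[0.6484]  K=[0.2905]  nu=[-4.0095]  x^+=[-1.0253]  P^+=[0.1336]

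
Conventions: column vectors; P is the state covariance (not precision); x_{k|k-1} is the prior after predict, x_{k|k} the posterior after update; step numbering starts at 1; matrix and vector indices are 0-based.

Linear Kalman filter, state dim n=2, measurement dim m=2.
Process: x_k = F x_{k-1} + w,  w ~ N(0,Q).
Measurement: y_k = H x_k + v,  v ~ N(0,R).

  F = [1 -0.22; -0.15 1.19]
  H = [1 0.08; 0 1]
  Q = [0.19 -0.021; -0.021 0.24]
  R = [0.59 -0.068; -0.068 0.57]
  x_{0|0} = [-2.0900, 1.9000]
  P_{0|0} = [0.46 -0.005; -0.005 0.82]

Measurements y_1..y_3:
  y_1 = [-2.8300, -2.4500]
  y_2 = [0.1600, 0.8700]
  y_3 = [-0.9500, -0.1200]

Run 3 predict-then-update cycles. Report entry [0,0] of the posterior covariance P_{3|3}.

P_post[0,0] = 0.2769

step 1: x^-=[-2.5080, 2.5745]  P^-=[0.6919 -0.3108; -0.3108 1.4133]  S=[1.2412 -0.2657; -0.2657 1.9833]  K=[0.5187 -0.0872; -0.0069 0.7117]  nu=[-0.5280, -5.0245]  x^+=[-2.3437, -0.9977]  P^+=[0.3188 -0.0850; -0.0850 0.4061]
step 2: x^-=[-2.1242, -0.8356]  P^-=[0.5658 -0.2791; -0.2791 0.8526]  S=[1.1166 -0.2789; -0.2789 1.4226]  K=[0.4603 -0.1059; -0.0412 0.5913]  nu=[2.3511, 1.7056]  x^+=[-1.2228, 0.0760]  P^+=[0.2861 -0.0917; -0.0917 0.3398]
step 3: x^-=[-1.2395, 0.2739]  P^-=[0.5329 -0.2650; -0.2650 0.7604]  S=[1.0854 -0.2722; -0.2722 1.3304]  K=[0.4443 -0.1083; -0.0472 0.5619]  nu=[0.2676, -0.3939]  x^+=[-1.0780, 0.0399]  P^+=[0.2769 -0.0919; -0.0919 0.3235]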